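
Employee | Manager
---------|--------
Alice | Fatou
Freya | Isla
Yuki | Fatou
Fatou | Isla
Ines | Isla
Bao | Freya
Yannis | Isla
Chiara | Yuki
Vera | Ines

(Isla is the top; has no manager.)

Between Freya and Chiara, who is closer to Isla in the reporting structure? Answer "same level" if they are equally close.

Freya is 1 level below Isla; Chiara is 3. Freya is higher.

Freya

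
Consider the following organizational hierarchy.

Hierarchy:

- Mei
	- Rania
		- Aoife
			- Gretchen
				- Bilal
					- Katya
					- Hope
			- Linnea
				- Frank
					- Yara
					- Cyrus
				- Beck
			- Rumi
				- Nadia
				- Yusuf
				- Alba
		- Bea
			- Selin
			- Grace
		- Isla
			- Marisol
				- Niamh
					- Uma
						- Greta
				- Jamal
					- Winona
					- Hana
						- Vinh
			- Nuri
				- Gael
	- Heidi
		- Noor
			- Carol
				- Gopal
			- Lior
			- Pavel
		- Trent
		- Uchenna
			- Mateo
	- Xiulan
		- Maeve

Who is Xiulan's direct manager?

Mei

Xiulan reports directly to Mei.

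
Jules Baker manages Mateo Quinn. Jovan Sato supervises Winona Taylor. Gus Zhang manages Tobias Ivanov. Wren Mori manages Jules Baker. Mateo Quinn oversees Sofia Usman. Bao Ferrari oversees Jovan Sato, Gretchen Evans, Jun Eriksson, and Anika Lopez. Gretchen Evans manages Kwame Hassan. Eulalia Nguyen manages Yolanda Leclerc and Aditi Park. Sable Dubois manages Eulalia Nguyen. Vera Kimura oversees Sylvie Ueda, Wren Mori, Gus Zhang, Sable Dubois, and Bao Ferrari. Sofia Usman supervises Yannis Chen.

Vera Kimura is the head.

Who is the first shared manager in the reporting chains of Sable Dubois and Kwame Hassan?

Vera Kimura

Sable Dubois's chain of managers is Vera Kimura. Kwame Hassan's chain of managers is Gretchen Evans, Bao Ferrari, Vera Kimura. The first manager that appears in both chains is Vera Kimura.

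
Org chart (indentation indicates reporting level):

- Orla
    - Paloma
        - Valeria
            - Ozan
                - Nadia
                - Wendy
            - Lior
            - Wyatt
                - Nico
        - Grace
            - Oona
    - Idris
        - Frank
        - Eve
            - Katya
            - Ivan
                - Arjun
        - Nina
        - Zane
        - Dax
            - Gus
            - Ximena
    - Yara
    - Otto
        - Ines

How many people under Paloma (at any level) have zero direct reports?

The people in Paloma's organization with no one reporting to them are Oona, Nico, Lior, Wendy, Nadia. That is 5.

5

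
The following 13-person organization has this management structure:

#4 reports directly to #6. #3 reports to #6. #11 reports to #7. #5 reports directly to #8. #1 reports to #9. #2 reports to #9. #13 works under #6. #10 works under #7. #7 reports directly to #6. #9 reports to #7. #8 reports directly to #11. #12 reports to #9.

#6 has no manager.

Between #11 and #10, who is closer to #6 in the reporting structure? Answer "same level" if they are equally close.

Both #11 and #10 are 2 levels below #6.

same level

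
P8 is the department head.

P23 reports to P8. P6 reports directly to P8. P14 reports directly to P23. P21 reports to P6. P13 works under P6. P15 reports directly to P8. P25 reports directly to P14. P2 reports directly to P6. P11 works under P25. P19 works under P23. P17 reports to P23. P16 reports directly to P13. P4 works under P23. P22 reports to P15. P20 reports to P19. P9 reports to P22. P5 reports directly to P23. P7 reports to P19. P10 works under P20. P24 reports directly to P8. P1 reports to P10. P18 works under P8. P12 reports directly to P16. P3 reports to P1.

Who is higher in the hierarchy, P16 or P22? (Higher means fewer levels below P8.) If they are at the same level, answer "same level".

P16 is 3 levels below P8; P22 is 2. P22 is higher.

P22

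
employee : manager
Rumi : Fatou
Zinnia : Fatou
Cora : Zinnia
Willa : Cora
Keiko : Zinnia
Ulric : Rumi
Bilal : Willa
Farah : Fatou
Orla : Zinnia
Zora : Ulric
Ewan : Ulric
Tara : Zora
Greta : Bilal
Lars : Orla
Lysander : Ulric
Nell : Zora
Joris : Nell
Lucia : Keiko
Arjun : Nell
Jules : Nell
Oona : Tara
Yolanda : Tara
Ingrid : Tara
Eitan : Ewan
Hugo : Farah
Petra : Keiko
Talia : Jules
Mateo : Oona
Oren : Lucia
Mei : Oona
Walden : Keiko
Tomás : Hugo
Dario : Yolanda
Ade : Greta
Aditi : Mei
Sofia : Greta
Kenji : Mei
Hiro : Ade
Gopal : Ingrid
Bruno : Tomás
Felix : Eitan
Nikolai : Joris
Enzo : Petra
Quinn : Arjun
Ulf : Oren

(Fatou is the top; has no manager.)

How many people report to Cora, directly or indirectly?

6

Cora directly manages Willa. Under Willa: Bilal, Greta, Sofia, Ade, Hiro (5). That's 6 in total.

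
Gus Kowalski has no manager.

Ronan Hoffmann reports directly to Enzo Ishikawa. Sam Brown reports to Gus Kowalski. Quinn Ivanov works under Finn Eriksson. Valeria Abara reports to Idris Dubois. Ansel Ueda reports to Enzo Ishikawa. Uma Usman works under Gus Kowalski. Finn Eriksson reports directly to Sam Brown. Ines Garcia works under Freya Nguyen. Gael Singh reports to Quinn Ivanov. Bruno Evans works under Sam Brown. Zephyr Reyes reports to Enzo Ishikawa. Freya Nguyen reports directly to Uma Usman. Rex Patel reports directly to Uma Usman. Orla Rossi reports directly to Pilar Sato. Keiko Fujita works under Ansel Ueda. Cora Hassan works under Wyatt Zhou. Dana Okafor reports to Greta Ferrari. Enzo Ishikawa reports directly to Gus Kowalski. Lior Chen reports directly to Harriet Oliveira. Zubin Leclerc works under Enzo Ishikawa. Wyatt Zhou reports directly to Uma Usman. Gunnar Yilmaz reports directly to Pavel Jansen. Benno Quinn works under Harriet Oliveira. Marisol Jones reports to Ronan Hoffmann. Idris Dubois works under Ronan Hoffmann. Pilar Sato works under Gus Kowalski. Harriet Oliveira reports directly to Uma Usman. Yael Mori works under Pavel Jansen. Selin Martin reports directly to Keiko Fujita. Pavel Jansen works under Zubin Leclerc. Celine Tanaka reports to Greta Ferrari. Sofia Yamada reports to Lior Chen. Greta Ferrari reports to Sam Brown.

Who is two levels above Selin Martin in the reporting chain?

Ansel Ueda

Selin Martin reports to Keiko Fujita, and Keiko Fujita reports to Ansel Ueda. So Selin Martin's skip-level manager is Ansel Ueda.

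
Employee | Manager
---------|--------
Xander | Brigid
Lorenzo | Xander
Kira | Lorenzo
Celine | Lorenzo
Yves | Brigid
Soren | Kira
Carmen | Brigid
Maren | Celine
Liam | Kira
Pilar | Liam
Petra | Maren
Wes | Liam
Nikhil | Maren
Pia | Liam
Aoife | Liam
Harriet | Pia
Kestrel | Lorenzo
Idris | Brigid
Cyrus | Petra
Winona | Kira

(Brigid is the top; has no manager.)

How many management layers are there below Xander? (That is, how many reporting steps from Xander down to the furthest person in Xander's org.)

The longest chain under Xander runs Xander → Lorenzo → Celine → Maren → Petra → Cyrus, which is 5 levels below Xander.

5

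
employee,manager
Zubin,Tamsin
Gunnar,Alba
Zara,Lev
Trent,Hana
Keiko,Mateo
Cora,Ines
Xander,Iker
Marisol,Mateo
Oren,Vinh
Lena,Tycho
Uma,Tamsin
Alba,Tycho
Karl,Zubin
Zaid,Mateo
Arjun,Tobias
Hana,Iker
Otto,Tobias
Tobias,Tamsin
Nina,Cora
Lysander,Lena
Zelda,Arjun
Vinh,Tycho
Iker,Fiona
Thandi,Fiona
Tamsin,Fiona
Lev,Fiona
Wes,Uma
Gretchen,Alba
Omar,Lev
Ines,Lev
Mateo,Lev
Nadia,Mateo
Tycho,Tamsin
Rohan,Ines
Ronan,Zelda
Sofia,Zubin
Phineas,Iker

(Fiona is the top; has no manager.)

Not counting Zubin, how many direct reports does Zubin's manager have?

3

Zubin reports to Tamsin. Tamsin's other direct reports are Tycho, Uma, Tobias — 3 peers.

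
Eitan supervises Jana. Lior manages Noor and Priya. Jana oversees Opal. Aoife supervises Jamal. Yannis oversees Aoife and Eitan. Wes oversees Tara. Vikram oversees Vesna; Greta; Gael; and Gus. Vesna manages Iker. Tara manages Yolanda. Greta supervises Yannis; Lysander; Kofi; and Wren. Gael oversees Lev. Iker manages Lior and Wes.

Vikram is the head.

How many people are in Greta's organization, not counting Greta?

9

Greta directly manages Yannis, Lysander, Kofi, Wren. Under Yannis: Aoife, Jamal, Eitan, Jana, Opal (5). Lysander has no reports. Kofi has no reports. Wren has no reports. So Greta's organization is 4 direct reports plus everyone under them: 6 + 1 + 1 + 1 = 9.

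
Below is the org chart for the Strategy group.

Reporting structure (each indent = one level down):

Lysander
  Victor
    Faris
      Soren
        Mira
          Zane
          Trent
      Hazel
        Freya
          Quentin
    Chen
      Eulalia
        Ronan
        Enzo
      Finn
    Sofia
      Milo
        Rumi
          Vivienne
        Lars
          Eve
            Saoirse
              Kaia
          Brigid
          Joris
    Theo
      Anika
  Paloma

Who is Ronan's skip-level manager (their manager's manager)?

Chen

Ronan reports to Eulalia, and Eulalia reports to Chen. So Ronan's skip-level manager is Chen.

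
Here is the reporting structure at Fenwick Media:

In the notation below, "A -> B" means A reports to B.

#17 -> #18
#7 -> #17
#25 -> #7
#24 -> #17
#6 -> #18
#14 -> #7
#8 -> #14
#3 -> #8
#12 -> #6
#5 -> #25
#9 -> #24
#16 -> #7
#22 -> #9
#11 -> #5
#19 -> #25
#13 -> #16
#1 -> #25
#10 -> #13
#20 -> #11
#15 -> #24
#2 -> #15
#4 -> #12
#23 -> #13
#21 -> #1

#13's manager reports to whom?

#13 reports to #16, and #16 reports to #7. So #13's skip-level manager is #7.

#7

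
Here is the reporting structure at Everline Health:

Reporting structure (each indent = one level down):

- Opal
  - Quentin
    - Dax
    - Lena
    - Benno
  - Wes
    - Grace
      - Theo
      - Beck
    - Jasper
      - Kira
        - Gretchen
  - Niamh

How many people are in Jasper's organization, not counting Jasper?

2

Jasper directly manages Kira. Under Kira: Gretchen (1). That's 2 in total.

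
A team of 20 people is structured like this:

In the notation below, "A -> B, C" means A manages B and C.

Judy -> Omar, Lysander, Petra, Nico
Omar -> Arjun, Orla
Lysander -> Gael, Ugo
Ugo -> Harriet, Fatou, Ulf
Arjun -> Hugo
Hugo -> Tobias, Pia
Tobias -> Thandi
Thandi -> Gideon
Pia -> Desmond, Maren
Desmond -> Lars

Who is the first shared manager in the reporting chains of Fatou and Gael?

Lysander

Fatou's chain of managers is Ugo, Lysander, Judy. Gael's chain of managers is Lysander, Judy. The first manager that appears in both chains is Lysander.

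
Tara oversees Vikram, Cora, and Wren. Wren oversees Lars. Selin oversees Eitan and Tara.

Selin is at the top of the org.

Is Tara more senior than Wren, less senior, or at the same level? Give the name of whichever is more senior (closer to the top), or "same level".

Tara

Tara is 1 level below Selin; Wren is 2. Tara is higher.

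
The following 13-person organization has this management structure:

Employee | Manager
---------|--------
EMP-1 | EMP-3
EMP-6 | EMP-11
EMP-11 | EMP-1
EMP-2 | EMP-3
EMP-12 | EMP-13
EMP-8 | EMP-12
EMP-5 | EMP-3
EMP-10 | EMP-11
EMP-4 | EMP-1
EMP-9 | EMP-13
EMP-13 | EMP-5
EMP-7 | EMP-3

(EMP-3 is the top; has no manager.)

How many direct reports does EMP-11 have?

2

EMP-11 directly manages EMP-10, EMP-6. That is 2 direct reports.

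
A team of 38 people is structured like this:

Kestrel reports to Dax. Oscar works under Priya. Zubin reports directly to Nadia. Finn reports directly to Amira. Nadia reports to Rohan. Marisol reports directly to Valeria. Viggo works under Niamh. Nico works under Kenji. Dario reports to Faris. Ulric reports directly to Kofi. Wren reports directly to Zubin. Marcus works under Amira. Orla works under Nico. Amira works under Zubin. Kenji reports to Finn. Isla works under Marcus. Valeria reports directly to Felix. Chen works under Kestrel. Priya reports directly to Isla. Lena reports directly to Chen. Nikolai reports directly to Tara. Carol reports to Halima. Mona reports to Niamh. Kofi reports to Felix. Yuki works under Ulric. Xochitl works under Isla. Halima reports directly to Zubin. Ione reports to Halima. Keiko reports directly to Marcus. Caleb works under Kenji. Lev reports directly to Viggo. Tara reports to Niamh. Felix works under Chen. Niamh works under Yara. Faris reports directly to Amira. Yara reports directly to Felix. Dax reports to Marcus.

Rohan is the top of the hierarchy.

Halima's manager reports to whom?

Halima reports to Zubin, and Zubin reports to Nadia. So Halima's skip-level manager is Nadia.

Nadia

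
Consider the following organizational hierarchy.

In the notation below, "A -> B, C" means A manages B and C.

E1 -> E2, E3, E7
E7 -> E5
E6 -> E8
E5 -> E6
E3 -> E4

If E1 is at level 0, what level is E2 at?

1

Chain from E2 up to E1: E2 → E1. That is 1 step up, so E2 is 1 level below E1.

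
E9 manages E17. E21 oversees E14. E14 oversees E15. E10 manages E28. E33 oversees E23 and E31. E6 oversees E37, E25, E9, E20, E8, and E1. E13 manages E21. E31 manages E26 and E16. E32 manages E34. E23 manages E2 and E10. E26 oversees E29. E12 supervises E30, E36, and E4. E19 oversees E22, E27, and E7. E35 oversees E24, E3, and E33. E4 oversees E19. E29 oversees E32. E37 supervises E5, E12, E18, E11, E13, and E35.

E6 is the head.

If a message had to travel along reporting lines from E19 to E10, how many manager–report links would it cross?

7

E19 is 3 levels below E37, and E10 is 4 levels below E37 (their lowest common manager). The shortest path runs up from E19 to E37 and back down to E10: 3 + 4 = 7 links.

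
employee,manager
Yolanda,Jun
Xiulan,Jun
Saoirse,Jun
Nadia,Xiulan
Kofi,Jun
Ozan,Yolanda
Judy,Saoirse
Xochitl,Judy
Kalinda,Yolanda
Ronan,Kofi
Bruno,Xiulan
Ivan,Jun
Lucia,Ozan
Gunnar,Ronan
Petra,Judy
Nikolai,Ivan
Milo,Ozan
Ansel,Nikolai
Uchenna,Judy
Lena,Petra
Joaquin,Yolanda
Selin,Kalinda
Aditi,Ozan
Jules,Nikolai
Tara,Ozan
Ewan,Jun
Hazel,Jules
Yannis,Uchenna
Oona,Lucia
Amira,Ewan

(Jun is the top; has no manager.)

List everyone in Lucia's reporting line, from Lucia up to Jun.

Lucia reports to Ozan. Ozan reports to Yolanda. Yolanda reports to Jun. Jun is at the top.

Lucia -> Ozan -> Yolanda -> Jun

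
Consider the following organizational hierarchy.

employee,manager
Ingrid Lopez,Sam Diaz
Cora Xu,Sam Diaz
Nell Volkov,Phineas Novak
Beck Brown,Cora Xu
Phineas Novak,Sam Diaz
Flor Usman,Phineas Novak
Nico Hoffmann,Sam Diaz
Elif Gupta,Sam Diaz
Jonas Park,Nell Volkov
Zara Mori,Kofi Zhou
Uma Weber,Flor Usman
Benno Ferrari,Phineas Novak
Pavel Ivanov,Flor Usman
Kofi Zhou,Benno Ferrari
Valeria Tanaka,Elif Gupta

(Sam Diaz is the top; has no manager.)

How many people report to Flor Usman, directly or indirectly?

2

Flor Usman directly manages Pavel Ivanov, Uma Weber. Pavel Ivanov has no reports. Uma Weber has no reports. So Flor Usman's organization is 2 direct reports plus everyone under them: 1 + 1 = 2.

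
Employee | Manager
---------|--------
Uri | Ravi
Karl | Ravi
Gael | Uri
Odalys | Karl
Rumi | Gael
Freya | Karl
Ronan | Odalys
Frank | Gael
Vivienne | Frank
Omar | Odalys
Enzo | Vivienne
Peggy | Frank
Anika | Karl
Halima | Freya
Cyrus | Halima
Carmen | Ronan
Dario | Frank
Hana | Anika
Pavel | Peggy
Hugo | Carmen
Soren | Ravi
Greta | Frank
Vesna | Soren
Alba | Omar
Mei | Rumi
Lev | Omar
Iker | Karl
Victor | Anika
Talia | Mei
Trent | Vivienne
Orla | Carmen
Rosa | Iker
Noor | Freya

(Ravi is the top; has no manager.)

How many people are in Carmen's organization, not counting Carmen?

2

Carmen directly manages Hugo, Orla. Hugo has no reports. Orla has no reports. So Carmen's organization is 2 direct reports plus everyone under them: 1 + 1 = 2.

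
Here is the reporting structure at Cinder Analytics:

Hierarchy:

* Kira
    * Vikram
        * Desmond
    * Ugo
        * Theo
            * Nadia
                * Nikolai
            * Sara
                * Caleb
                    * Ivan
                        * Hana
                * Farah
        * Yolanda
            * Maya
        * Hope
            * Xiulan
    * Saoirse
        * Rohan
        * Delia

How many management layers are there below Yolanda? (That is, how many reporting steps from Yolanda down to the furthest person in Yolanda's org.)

1

The longest chain under Yolanda runs Yolanda → Maya, which is 1 level below Yolanda.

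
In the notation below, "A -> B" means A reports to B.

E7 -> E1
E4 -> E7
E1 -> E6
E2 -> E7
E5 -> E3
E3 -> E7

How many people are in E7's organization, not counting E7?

E7 directly manages E3, E4, E2. Under E3: E5 (1). E4 has no reports. E2 has no reports. So E7's organization is 3 direct reports plus everyone under them: 2 + 1 + 1 = 4.

4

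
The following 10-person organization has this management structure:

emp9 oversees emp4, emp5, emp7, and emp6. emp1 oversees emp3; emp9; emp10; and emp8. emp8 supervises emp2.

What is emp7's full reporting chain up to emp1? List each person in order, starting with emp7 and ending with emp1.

emp7 reports to emp9. emp9 reports to emp1. emp1 is at the top.

emp7 -> emp9 -> emp1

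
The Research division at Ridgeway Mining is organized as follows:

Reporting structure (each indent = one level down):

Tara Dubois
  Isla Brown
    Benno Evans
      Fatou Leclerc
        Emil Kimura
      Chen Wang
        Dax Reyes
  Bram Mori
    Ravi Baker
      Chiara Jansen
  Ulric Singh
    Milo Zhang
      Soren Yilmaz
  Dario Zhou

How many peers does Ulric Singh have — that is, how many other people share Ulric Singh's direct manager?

3

Ulric Singh reports to Tara Dubois. Tara Dubois's other direct reports are Isla Brown, Bram Mori, Dario Zhou — 3 peers.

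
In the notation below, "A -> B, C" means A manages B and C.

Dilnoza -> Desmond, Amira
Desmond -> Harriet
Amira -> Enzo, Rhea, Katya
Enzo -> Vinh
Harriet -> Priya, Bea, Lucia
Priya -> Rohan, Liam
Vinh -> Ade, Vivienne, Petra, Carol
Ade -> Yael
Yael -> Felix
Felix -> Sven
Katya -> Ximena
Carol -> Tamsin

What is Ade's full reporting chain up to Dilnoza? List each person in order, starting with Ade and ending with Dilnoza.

Ade reports to Vinh. Vinh reports to Enzo. Enzo reports to Amira. Amira reports to Dilnoza. Dilnoza is at the top.

Ade -> Vinh -> Enzo -> Amira -> Dilnoza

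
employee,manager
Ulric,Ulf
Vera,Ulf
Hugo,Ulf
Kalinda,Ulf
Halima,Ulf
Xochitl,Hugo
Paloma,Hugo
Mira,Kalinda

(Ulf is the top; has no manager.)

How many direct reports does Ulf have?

Ulf directly manages Ulric, Vera, Hugo, Kalinda, Halima. That is 5 direct reports.

5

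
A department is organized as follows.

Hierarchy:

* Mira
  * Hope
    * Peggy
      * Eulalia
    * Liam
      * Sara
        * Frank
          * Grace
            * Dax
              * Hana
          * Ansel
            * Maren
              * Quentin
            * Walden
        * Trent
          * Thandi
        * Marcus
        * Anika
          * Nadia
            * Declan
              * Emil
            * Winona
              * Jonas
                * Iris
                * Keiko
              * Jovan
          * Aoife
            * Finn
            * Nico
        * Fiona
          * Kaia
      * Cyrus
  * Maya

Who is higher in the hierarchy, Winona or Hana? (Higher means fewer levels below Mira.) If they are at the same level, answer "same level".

Winona

Winona is 6 levels below Mira; Hana is 7. Winona is higher.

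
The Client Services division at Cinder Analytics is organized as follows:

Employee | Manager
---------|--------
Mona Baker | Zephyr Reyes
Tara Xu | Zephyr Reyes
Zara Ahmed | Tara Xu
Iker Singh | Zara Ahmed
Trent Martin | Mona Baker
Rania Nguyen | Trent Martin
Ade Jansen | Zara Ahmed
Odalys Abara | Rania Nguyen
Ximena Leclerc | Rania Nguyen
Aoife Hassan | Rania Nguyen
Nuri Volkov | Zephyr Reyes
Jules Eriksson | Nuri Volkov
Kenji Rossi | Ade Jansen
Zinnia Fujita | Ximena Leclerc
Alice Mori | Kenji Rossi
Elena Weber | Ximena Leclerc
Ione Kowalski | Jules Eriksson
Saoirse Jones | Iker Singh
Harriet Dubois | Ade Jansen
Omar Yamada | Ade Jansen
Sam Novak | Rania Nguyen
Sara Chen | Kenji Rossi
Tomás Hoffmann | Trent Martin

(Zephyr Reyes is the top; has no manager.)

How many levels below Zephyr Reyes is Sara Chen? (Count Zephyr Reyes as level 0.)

5

Chain from Sara Chen up to Zephyr Reyes: Sara Chen → Kenji Rossi → Ade Jansen → Zara Ahmed → Tara Xu → Zephyr Reyes. That is 5 steps up, so Sara Chen is 5 levels below Zephyr Reyes.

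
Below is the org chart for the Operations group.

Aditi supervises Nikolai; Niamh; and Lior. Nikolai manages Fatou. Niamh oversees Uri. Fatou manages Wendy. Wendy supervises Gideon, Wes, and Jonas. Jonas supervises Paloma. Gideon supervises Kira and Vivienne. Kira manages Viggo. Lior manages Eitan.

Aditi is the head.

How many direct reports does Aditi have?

3

Aditi directly manages Nikolai, Niamh, Lior. That is 3 direct reports.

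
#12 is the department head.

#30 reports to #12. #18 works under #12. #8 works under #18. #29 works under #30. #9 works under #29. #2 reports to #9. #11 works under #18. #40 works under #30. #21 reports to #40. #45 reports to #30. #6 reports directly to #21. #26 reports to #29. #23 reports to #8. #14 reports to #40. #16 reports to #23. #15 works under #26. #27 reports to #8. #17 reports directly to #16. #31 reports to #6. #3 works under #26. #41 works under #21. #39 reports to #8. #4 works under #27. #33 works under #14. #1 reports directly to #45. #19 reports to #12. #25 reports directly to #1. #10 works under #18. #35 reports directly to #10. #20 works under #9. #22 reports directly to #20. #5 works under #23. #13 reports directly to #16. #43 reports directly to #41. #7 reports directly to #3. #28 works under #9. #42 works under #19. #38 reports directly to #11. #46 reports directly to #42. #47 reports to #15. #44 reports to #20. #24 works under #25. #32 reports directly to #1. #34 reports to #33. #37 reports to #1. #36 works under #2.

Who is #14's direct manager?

#14 reports directly to #40.

#40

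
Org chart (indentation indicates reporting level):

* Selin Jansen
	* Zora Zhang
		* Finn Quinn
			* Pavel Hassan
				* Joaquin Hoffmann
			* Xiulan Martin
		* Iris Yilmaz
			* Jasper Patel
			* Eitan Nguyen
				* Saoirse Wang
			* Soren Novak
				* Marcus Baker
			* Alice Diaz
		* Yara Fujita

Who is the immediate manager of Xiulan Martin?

Finn Quinn

Xiulan Martin reports directly to Finn Quinn.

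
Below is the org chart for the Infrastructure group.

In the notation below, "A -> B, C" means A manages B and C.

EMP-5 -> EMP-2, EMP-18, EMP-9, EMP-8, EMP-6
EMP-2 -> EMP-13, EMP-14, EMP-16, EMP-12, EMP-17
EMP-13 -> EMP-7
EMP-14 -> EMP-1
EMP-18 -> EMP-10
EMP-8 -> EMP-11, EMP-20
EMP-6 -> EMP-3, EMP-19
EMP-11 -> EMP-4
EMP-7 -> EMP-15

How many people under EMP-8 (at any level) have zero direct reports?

The people in EMP-8's organization with no one reporting to them are EMP-20, EMP-4. That is 2.

2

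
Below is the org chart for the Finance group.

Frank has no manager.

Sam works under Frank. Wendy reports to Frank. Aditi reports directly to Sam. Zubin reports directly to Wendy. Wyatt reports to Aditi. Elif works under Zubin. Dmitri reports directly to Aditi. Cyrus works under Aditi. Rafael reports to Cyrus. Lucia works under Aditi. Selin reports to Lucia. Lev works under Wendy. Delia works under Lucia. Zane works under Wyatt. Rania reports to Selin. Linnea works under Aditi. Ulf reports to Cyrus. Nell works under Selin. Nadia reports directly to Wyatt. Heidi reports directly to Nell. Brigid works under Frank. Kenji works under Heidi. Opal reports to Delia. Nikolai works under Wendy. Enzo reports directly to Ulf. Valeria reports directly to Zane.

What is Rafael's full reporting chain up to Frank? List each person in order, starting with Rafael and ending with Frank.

Rafael -> Cyrus -> Aditi -> Sam -> Frank

Rafael reports to Cyrus. Cyrus reports to Aditi. Aditi reports to Sam. Sam reports to Frank. Frank is at the top.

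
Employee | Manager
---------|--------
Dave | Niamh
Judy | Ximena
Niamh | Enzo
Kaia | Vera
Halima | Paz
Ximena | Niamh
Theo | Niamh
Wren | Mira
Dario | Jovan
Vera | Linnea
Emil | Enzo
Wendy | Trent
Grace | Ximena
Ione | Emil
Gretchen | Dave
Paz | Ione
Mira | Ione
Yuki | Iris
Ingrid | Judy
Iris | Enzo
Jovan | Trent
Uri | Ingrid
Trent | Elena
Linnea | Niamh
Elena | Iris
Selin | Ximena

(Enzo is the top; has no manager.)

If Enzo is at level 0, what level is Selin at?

3

Chain from Selin up to Enzo: Selin → Ximena → Niamh → Enzo. That is 3 steps up, so Selin is 3 levels below Enzo.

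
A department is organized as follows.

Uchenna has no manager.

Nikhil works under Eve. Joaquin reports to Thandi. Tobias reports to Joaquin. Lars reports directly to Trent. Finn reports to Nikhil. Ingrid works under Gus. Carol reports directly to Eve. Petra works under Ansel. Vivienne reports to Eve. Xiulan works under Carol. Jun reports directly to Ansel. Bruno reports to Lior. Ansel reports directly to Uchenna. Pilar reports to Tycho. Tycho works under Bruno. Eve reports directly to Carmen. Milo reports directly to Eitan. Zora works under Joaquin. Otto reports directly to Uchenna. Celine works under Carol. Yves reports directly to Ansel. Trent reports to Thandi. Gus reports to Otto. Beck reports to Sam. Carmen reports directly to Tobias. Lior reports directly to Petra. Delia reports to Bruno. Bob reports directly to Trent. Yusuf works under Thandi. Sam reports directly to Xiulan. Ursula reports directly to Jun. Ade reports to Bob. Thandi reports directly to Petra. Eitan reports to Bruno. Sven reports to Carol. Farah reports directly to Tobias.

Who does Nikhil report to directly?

Nikhil reports directly to Eve.

Eve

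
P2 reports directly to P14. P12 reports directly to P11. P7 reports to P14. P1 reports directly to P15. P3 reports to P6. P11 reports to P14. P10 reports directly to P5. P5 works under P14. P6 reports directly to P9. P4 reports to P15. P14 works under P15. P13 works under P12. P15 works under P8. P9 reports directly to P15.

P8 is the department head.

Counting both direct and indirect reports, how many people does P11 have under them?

2

P11 directly manages P12. Under P12: P13 (1). That's 2 in total.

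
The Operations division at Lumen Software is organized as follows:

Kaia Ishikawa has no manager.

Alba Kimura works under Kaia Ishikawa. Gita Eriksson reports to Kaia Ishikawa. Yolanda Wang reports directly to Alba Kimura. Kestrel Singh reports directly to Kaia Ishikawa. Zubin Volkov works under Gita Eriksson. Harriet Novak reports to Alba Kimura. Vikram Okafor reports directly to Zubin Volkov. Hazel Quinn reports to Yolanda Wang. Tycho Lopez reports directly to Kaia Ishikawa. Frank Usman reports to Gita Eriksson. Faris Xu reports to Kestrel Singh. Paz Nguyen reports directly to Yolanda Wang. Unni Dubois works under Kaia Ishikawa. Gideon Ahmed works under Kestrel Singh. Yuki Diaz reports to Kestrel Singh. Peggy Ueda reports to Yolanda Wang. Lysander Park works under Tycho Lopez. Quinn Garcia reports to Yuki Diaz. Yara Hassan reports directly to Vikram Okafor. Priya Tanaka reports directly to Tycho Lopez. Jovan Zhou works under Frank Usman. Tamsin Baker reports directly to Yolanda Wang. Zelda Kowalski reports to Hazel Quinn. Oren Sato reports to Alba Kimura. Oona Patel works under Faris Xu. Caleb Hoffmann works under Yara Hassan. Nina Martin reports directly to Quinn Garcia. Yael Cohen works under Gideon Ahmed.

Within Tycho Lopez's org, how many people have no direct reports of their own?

The people in Tycho Lopez's organization with no one reporting to them are Priya Tanaka, Lysander Park. That is 2.

2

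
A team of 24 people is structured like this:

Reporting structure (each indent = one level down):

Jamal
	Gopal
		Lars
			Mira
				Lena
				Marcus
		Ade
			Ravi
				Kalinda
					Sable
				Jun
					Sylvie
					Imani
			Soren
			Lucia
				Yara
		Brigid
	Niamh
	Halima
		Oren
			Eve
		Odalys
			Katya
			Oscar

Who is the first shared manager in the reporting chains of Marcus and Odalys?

Jamal

Marcus's chain of managers is Mira, Lars, Gopal, Jamal. Odalys's chain of managers is Halima, Jamal. The first manager that appears in both chains is Jamal.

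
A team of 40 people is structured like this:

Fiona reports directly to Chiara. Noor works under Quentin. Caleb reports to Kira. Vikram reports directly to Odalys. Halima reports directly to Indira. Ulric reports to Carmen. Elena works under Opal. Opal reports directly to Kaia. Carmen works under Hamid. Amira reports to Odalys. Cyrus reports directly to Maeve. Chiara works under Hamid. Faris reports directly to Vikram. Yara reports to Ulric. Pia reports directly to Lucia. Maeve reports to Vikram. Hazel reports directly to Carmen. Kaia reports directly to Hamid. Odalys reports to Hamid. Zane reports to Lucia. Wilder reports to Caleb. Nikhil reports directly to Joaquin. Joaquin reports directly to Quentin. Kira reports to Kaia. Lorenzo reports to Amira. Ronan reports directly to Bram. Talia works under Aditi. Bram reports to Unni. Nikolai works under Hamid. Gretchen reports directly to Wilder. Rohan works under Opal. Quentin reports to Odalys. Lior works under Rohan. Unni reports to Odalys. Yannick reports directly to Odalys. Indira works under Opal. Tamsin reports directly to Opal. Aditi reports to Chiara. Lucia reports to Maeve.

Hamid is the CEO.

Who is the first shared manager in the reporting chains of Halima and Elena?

Halima's chain of managers is Indira, Opal, Kaia, Hamid. Elena's chain of managers is Opal, Kaia, Hamid. The first manager that appears in both chains is Opal.

Opal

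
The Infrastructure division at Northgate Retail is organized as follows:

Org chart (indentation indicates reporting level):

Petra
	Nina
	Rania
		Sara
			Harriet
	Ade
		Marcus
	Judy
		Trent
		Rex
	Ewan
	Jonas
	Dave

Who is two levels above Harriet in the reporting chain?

Harriet reports to Sara, and Sara reports to Rania. So Harriet's skip-level manager is Rania.

Rania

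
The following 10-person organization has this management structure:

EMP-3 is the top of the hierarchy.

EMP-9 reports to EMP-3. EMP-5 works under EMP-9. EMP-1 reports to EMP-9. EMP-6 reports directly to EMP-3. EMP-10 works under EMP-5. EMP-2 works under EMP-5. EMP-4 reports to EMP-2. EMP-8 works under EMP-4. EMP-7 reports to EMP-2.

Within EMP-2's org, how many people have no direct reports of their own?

2

The people in EMP-2's organization with no one reporting to them are EMP-7, EMP-8. That is 2.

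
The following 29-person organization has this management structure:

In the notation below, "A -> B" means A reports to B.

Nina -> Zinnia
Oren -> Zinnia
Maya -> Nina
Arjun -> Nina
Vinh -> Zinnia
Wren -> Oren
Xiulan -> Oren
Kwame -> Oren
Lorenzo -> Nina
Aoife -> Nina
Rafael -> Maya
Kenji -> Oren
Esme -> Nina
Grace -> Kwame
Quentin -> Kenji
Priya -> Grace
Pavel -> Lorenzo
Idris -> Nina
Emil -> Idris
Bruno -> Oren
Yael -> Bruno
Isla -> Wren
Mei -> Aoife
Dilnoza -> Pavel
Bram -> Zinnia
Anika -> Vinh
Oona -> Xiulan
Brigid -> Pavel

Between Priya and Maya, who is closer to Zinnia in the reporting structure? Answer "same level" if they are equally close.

Maya

Priya is 4 levels below Zinnia; Maya is 2. Maya is higher.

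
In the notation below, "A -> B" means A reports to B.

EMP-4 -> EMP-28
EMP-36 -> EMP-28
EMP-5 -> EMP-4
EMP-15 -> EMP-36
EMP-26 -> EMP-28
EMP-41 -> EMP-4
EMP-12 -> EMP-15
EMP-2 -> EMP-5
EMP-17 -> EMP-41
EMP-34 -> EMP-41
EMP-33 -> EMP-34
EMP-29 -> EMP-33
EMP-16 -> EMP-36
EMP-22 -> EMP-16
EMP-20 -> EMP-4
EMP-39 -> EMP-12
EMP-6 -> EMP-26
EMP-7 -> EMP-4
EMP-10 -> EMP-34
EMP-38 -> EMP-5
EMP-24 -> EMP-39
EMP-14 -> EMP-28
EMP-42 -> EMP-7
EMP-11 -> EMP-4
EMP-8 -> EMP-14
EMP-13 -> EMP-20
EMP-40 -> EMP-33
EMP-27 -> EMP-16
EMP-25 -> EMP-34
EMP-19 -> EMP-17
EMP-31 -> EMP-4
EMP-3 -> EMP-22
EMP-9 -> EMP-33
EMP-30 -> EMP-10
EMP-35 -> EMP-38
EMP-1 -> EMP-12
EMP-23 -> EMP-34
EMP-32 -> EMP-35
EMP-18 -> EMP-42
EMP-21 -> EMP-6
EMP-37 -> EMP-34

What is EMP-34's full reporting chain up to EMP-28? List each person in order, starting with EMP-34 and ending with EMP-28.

EMP-34 -> EMP-41 -> EMP-4 -> EMP-28

EMP-34 reports to EMP-41. EMP-41 reports to EMP-4. EMP-4 reports to EMP-28. EMP-28 is at the top.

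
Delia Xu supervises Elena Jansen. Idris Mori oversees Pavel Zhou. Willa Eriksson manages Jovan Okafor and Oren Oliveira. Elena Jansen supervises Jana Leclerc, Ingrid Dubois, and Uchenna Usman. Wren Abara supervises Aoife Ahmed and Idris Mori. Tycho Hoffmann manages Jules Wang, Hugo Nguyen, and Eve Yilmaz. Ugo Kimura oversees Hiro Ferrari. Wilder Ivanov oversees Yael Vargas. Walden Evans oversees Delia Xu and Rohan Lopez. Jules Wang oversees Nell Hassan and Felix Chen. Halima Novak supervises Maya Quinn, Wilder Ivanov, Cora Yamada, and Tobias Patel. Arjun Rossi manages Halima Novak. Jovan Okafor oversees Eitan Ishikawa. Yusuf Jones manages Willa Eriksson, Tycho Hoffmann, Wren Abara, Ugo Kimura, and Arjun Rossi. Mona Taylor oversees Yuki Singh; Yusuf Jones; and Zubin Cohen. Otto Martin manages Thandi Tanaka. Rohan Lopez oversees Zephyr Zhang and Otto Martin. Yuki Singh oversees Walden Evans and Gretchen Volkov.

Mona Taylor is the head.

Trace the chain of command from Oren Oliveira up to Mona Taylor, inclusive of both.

Oren Oliveira reports to Willa Eriksson. Willa Eriksson reports to Yusuf Jones. Yusuf Jones reports to Mona Taylor. Mona Taylor is at the top.

Oren Oliveira -> Willa Eriksson -> Yusuf Jones -> Mona Taylor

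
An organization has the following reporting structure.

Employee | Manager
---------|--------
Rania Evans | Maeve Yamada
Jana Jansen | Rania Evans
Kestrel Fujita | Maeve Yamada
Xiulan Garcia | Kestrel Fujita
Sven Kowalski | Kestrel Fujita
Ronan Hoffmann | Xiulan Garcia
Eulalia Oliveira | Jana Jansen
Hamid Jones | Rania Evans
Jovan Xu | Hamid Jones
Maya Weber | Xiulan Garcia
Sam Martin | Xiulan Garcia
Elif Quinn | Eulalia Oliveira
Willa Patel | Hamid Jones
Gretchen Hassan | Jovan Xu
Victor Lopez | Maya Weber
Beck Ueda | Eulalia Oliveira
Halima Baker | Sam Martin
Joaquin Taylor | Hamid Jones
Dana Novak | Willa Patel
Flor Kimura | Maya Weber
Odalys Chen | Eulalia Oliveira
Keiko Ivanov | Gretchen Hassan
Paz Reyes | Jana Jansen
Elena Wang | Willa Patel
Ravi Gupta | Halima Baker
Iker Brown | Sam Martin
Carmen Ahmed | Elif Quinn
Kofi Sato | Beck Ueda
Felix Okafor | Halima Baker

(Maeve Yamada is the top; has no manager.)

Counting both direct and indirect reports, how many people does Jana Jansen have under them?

7

Jana Jansen directly manages Eulalia Oliveira, Paz Reyes. Under Eulalia Oliveira: Odalys Chen, Beck Ueda, Kofi Sato, Elif Quinn, Carmen Ahmed (5). Paz Reyes has no reports. So Jana Jansen's organization is 2 direct reports plus everyone under them: 6 + 1 = 7.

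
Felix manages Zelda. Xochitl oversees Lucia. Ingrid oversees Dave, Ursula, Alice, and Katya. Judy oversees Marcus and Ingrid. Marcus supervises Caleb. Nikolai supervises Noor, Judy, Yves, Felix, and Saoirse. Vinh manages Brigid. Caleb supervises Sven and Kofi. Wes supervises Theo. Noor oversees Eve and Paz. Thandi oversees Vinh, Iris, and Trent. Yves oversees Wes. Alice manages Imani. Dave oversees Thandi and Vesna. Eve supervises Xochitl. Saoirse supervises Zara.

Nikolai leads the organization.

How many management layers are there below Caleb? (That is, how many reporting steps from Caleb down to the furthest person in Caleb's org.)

1

The longest chain under Caleb runs Caleb → Sven, which is 1 level below Caleb.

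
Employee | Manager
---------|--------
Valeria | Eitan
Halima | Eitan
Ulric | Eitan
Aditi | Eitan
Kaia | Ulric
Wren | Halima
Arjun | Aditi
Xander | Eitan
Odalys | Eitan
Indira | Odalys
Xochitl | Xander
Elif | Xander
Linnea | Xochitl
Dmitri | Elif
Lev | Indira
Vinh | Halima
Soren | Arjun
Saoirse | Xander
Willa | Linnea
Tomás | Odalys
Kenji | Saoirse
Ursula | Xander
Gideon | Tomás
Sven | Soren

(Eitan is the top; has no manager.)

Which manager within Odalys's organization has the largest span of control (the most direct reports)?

Odalys

Direct-report counts within Odalys's organization: Odalys has 2; Tomás has 1; Indira has 1. The largest is 2, held by Odalys.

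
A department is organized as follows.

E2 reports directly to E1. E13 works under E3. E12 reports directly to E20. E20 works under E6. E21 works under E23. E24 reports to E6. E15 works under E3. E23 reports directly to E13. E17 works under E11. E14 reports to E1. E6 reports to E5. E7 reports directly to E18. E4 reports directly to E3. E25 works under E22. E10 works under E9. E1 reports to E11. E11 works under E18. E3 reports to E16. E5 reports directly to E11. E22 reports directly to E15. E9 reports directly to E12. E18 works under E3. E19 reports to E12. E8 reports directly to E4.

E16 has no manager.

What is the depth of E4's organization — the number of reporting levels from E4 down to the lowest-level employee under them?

1

The longest chain under E4 runs E4 → E8, which is 1 level below E4.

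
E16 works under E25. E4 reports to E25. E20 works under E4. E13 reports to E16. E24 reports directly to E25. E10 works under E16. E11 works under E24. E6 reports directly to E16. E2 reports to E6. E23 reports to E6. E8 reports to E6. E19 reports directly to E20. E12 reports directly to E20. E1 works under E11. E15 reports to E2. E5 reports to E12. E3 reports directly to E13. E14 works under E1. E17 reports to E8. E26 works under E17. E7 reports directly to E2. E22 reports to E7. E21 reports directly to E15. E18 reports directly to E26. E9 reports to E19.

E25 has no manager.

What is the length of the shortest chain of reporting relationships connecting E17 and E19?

7

E17 is 4 levels below E25, and E19 is 3 levels below E25 (their lowest common manager). The shortest path runs up from E17 to E25 and back down to E19: 4 + 3 = 7 links.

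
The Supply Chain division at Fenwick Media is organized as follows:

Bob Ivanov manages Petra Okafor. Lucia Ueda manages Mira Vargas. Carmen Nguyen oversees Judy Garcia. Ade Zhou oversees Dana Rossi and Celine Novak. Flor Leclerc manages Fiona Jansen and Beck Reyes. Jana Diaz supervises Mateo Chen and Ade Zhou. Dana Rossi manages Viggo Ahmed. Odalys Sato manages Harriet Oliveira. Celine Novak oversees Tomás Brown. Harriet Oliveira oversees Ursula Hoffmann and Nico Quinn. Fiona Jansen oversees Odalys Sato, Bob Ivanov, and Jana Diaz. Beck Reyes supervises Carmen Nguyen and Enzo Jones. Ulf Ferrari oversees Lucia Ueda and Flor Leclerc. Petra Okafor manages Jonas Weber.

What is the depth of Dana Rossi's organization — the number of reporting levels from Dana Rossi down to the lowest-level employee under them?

The longest chain under Dana Rossi runs Dana Rossi → Viggo Ahmed, which is 1 level below Dana Rossi.

1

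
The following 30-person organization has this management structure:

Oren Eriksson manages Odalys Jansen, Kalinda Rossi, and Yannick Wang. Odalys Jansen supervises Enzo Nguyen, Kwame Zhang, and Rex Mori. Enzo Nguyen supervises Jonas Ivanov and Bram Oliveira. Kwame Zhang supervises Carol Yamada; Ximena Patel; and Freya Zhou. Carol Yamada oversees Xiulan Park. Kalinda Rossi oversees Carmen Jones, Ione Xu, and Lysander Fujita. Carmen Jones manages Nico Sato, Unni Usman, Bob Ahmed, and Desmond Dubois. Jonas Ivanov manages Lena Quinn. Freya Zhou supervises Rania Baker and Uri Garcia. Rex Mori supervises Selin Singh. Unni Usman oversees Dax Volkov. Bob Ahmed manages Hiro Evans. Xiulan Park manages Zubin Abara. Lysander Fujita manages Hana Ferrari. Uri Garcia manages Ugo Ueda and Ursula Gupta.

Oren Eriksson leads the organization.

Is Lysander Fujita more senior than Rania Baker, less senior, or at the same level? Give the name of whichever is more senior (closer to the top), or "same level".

Lysander Fujita

Lysander Fujita is 2 levels below Oren Eriksson; Rania Baker is 4. Lysander Fujita is higher.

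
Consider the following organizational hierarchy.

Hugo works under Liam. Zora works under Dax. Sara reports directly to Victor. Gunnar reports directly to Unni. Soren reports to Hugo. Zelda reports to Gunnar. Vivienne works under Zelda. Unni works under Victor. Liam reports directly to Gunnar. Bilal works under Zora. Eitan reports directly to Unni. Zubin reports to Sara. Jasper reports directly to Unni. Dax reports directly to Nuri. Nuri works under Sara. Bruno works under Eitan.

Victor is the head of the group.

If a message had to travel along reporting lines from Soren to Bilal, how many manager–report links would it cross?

10

Soren is 5 levels below Victor, and Bilal is 5 levels below Victor (their lowest common manager). The shortest path runs up from Soren to Victor and back down to Bilal: 5 + 5 = 10 links.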